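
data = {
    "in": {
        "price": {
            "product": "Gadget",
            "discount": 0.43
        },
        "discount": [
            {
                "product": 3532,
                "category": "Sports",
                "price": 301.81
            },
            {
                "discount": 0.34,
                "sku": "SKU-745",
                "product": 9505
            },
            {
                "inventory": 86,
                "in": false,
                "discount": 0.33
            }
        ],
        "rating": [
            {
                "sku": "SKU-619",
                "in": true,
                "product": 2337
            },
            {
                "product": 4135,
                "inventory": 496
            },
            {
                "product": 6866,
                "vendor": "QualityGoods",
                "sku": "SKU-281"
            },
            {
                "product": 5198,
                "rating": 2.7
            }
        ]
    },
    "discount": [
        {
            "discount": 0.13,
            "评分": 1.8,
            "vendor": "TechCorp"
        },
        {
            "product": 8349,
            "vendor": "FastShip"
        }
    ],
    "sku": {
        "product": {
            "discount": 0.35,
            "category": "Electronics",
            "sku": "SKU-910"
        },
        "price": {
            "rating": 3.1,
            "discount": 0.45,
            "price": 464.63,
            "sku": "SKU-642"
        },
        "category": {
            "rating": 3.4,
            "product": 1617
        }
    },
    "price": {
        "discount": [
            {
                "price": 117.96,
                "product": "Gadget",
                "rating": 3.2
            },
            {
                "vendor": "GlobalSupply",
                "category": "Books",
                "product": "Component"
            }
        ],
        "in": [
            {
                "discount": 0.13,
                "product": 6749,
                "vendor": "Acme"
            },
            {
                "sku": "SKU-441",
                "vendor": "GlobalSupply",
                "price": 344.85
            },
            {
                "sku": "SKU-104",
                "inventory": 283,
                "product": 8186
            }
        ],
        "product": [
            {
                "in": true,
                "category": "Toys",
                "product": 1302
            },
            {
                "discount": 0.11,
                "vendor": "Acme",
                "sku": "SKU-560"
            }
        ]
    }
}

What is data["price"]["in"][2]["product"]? 8186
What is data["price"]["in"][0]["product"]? 6749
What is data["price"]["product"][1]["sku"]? "SKU-560"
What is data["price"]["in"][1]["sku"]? "SKU-441"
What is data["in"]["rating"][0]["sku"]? "SKU-619"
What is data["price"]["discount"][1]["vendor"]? "GlobalSupply"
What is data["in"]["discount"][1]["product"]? 9505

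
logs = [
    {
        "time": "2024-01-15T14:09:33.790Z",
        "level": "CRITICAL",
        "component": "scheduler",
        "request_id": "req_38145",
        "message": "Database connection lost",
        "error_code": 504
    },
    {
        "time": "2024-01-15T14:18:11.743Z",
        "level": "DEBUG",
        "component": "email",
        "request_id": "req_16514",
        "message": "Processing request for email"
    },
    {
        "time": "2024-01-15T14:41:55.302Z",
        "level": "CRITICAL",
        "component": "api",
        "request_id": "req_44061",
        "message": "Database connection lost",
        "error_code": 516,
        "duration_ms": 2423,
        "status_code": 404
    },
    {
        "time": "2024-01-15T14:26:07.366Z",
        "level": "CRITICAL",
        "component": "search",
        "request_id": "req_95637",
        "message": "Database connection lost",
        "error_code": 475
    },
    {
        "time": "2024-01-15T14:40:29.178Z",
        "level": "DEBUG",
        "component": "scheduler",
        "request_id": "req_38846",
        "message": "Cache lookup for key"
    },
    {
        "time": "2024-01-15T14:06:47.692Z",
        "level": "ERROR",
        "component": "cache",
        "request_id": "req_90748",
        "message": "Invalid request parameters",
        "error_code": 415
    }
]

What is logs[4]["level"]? "DEBUG"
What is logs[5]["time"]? "2024-01-15T14:06:47.692Z"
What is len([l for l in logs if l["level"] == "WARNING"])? 0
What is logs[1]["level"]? "DEBUG"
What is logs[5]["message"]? "Invalid request parameters"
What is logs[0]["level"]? "CRITICAL"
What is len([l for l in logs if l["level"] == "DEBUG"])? 2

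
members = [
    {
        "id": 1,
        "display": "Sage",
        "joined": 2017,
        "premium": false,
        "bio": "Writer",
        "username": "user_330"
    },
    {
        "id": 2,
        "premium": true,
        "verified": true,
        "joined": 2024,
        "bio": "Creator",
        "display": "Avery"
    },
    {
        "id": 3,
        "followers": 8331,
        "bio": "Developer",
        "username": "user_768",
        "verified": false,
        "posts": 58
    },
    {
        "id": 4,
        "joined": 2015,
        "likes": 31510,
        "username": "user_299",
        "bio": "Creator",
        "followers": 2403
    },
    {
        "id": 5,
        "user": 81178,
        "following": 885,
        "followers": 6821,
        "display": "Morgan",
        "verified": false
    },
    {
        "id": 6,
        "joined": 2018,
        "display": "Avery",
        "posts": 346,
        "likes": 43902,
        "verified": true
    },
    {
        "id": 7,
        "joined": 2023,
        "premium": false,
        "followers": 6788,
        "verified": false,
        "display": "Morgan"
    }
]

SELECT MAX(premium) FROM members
True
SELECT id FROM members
[1, 2, 3, 4, 5, 6, 7]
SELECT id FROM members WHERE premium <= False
[1, 7]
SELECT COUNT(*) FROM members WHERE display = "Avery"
2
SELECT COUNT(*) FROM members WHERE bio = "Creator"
2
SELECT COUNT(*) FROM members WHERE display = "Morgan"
2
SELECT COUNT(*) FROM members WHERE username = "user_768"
1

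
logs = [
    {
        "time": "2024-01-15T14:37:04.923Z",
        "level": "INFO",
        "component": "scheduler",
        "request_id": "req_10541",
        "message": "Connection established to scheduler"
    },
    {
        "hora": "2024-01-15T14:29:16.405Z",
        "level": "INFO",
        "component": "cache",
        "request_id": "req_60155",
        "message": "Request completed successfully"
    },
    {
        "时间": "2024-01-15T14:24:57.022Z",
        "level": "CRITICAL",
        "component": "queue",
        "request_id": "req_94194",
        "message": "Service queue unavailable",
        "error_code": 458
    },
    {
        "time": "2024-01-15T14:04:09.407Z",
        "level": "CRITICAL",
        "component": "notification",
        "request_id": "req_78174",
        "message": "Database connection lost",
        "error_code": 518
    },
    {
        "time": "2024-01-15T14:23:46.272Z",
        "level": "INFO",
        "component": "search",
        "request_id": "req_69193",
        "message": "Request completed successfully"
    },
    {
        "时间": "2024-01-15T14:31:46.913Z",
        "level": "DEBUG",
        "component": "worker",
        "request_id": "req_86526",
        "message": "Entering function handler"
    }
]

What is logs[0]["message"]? "Connection established to scheduler"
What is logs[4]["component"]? "search"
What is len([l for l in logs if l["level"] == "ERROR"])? 0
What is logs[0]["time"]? "2024-01-15T14:37:04.923Z"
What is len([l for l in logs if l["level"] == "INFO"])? 3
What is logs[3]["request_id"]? "req_78174"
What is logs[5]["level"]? "DEBUG"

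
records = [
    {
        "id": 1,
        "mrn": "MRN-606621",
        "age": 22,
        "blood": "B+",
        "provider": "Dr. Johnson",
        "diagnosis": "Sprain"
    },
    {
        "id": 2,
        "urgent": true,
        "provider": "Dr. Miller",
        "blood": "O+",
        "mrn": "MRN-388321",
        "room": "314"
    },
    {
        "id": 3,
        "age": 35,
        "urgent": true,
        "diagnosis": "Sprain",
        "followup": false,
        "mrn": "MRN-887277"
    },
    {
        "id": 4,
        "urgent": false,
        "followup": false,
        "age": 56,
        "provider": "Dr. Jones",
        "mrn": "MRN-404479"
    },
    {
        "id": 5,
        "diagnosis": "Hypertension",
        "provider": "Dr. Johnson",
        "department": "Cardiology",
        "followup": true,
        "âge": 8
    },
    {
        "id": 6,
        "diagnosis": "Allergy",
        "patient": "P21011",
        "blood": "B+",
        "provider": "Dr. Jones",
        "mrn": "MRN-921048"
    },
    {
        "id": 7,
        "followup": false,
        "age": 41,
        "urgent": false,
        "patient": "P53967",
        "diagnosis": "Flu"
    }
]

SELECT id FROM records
[1, 2, 3, 4, 5, 6, 7]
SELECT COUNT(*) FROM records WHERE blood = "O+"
1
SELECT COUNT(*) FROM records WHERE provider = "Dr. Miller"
1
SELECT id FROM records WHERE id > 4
[5, 6, 7]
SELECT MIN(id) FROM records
1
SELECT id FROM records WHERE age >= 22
[1, 3, 4, 7]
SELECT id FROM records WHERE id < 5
[1, 2, 3, 4]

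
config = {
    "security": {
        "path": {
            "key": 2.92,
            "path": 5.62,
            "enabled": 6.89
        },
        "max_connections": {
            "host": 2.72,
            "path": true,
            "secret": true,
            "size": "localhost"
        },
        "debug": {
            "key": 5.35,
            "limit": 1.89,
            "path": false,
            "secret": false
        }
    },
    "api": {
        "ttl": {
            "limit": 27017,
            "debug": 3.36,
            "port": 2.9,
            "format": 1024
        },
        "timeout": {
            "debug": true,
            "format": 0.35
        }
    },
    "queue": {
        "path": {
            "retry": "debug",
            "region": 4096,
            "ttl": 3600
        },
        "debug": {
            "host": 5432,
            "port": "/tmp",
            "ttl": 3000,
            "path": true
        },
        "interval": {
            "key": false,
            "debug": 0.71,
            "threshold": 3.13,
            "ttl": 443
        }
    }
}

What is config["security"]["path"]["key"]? 2.92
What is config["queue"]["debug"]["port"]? "/tmp"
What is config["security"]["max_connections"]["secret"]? True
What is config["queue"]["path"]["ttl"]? 3600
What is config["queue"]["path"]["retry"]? "debug"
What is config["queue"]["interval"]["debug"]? 0.71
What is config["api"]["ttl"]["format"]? 1024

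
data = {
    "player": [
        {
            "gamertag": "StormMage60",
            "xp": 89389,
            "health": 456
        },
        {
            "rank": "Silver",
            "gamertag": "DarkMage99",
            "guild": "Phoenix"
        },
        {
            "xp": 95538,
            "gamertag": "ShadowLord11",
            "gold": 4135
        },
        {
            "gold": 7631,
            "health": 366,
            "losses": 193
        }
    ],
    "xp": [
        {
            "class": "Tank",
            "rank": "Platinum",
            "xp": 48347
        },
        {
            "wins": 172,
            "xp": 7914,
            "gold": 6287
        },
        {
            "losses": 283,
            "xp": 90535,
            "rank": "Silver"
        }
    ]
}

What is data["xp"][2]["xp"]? 90535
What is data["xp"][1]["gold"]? 6287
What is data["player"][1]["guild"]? "Phoenix"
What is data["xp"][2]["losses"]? 283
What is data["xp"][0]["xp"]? 48347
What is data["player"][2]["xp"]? 95538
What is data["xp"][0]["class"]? "Tank"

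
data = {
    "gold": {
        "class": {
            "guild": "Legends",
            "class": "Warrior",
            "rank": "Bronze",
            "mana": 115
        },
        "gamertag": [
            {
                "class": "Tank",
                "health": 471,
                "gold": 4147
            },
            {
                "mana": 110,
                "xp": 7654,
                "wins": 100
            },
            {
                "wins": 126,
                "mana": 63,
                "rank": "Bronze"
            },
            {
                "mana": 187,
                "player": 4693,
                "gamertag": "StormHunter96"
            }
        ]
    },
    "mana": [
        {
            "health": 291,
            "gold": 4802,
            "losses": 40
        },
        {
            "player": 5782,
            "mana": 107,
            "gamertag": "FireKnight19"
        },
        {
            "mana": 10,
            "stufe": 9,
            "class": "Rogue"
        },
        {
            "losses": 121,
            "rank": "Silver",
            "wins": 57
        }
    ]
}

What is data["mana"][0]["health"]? 291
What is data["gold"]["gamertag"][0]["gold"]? 4147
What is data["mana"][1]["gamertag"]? "FireKnight19"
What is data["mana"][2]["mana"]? 10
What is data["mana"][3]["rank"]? "Silver"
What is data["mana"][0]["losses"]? 40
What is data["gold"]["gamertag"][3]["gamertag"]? "StormHunter96"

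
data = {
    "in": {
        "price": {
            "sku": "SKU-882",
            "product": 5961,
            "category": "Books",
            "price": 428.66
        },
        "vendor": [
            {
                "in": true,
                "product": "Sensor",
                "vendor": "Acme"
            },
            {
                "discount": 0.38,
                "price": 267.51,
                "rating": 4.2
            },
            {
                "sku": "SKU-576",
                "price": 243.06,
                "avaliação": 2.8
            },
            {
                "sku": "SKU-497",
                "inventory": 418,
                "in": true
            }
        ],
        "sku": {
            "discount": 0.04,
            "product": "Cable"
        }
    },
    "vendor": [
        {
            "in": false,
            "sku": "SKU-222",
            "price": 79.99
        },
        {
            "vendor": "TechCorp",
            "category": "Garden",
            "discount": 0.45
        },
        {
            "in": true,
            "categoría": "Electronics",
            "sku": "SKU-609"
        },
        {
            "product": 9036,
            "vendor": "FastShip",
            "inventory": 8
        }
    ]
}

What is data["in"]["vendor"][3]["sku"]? "SKU-497"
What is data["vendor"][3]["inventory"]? 8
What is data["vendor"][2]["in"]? True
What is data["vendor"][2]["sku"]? "SKU-609"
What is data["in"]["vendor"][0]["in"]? True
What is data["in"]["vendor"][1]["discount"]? 0.38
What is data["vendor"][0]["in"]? False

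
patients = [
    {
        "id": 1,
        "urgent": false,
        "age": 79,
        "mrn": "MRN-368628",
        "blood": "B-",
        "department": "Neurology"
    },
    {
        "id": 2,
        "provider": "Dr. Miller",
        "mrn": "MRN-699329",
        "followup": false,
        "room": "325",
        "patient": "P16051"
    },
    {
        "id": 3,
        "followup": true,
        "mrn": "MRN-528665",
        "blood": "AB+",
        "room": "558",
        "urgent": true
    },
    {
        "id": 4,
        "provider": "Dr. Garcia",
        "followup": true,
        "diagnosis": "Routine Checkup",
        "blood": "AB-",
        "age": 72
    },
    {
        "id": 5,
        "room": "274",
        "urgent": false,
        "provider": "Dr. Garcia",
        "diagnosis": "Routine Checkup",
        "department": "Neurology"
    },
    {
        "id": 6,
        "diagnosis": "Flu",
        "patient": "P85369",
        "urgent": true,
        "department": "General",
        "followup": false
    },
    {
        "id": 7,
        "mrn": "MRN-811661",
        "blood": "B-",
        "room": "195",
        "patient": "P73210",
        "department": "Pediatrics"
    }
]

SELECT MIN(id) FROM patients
1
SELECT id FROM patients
[1, 2, 3, 4, 5, 6, 7]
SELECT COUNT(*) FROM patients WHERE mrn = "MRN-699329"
1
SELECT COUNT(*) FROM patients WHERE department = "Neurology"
2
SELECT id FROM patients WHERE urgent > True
[]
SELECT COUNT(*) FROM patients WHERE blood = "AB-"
1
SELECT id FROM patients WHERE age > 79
[]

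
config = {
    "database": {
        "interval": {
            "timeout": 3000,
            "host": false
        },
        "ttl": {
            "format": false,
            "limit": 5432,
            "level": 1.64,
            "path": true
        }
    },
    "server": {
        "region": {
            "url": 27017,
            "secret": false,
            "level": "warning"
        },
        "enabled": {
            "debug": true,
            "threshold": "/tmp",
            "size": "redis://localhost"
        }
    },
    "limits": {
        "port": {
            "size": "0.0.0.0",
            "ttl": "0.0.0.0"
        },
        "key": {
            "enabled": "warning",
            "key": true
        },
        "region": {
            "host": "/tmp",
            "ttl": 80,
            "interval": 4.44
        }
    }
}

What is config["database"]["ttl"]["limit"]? 5432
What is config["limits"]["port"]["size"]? "0.0.0.0"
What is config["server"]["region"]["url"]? 27017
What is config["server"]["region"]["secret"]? False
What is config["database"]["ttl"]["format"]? False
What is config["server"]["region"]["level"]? "warning"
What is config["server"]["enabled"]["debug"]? True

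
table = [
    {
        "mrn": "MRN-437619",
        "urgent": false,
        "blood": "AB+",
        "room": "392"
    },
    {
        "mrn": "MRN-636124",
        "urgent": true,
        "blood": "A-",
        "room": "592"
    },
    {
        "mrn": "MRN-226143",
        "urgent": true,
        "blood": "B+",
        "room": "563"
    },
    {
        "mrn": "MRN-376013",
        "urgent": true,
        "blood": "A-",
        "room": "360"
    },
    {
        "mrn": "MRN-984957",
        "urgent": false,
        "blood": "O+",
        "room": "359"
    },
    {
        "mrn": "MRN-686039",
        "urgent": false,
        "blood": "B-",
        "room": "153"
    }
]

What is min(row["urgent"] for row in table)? False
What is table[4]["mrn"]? "MRN-984957"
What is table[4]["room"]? "359"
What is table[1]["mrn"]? "MRN-636124"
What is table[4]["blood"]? "O+"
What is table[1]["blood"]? "A-"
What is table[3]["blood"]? "A-"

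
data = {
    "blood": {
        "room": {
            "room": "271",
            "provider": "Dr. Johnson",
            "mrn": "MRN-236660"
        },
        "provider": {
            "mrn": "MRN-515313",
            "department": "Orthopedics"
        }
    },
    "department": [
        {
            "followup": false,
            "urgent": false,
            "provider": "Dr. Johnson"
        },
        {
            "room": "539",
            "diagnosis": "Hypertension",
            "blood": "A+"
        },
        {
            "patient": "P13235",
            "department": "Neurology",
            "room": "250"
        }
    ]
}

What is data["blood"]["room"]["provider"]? "Dr. Johnson"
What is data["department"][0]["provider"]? "Dr. Johnson"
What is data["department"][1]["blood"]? "A+"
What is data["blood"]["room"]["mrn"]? "MRN-236660"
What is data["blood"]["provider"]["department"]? "Orthopedics"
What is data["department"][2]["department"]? "Neurology"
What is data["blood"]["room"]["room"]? "271"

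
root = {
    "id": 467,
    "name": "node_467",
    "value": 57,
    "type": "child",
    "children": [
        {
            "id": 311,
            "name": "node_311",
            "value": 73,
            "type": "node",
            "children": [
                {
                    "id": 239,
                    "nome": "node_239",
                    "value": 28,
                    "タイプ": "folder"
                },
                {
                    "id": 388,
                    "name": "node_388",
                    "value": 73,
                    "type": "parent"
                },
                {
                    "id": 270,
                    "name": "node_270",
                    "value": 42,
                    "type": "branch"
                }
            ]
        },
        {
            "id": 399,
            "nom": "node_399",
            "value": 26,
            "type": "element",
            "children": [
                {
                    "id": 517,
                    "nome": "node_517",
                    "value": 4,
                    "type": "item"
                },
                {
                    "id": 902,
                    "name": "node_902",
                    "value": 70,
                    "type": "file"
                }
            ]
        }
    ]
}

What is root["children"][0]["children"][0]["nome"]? "node_239"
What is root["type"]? "child"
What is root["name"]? "node_467"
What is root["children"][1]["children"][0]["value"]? 4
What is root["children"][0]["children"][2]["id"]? 270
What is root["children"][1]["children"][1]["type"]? "file"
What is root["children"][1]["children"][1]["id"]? 902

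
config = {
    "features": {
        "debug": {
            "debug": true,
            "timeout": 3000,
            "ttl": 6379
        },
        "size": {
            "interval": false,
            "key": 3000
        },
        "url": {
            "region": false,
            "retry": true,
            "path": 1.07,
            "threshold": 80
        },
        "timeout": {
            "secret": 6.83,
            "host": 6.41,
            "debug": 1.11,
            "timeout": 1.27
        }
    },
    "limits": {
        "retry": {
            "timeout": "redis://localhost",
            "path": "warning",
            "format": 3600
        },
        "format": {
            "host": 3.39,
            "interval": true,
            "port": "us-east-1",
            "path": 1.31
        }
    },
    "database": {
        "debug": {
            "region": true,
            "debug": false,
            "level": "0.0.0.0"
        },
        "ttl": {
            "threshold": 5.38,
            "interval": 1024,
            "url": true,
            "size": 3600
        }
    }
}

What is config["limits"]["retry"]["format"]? 3600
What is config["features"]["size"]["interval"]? False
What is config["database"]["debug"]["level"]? "0.0.0.0"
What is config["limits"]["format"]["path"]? 1.31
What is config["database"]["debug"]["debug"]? False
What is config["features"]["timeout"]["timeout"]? 1.27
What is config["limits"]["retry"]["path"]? "warning"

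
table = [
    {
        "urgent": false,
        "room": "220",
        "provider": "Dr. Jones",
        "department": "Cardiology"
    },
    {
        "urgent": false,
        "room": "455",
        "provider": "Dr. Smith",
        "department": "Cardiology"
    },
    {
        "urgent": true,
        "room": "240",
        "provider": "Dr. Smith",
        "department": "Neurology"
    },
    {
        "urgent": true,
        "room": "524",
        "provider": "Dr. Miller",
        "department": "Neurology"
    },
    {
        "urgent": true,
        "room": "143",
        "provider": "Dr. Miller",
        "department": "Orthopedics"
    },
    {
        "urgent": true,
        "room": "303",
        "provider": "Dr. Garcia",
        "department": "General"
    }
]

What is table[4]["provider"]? "Dr. Miller"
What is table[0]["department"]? "Cardiology"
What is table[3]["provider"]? "Dr. Miller"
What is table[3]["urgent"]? True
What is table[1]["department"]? "Cardiology"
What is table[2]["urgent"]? True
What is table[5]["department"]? "General"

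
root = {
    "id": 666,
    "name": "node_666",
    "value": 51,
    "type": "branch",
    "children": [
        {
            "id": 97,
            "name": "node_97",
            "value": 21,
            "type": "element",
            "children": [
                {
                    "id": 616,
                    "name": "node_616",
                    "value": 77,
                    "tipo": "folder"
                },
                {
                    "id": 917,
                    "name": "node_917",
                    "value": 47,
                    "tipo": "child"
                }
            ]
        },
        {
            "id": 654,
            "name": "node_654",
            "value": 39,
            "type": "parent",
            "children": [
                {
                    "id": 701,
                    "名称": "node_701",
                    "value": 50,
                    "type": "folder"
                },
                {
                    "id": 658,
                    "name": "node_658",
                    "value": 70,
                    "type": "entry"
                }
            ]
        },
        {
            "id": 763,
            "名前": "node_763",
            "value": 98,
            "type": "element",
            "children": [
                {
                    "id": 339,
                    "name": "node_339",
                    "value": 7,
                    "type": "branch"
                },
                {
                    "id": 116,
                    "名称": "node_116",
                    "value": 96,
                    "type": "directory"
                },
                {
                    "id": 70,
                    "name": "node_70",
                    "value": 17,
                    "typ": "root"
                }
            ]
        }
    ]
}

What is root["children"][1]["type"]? "parent"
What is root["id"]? 666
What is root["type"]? "branch"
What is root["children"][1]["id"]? 654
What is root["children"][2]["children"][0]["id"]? 339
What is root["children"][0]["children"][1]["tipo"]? "child"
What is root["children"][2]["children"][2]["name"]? "node_70"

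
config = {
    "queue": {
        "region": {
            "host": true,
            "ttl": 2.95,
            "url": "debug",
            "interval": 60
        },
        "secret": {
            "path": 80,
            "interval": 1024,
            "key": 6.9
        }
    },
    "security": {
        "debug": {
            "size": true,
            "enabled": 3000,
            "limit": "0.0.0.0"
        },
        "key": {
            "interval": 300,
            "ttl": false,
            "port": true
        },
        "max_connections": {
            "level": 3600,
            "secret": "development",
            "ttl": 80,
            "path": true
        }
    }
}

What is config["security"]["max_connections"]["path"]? True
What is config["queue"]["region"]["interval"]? 60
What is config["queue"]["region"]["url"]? "debug"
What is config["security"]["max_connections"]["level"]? 3600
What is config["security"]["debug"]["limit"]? "0.0.0.0"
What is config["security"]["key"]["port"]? True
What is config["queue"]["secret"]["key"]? 6.9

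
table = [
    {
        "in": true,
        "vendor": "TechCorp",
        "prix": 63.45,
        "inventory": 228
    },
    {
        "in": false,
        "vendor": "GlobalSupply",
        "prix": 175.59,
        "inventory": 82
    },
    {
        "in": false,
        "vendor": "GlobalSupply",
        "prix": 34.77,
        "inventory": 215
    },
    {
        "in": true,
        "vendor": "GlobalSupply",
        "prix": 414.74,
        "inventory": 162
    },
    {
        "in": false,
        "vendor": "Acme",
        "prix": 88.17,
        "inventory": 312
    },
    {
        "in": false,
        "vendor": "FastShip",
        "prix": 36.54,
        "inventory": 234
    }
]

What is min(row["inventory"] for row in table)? 82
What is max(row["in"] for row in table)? True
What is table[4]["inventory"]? 312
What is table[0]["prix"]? 63.45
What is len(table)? 6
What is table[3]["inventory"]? 162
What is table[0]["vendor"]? "TechCorp"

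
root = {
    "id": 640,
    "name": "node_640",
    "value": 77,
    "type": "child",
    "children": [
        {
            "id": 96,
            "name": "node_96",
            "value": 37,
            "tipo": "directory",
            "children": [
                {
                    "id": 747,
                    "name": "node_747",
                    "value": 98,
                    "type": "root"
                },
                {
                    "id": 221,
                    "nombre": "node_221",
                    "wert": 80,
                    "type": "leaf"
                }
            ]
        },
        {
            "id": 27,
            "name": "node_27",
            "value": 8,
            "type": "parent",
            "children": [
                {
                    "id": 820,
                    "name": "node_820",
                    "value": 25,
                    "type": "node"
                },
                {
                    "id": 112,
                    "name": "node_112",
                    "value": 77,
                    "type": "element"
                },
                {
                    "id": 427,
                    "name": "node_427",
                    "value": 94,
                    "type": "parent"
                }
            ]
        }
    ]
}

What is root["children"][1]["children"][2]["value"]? 94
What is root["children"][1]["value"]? 8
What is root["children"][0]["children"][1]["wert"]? 80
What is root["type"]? "child"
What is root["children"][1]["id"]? 27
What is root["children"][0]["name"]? "node_96"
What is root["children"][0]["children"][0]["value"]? 98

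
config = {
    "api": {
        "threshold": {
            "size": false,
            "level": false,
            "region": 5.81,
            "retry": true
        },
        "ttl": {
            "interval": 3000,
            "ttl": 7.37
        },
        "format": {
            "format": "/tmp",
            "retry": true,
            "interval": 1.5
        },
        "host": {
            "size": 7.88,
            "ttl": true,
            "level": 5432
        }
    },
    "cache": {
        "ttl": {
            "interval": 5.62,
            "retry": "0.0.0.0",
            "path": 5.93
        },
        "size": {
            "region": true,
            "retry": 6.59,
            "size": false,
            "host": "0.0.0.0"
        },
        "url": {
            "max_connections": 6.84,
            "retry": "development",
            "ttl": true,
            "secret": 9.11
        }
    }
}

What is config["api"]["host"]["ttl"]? True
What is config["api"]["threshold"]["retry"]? True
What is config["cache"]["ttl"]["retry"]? "0.0.0.0"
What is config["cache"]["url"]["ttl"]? True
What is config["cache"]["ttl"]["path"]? 5.93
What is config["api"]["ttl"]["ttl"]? 7.37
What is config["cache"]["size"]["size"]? False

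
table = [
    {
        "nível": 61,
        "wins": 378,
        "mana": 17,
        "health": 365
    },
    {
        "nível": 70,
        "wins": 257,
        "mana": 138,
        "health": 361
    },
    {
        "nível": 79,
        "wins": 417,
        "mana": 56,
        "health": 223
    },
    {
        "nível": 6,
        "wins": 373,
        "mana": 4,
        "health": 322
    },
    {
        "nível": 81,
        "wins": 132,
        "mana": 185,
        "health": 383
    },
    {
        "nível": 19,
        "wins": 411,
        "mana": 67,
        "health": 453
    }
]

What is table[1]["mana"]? 138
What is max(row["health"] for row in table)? 453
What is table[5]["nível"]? 19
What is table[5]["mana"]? 67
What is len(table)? 6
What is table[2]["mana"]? 56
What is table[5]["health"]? 453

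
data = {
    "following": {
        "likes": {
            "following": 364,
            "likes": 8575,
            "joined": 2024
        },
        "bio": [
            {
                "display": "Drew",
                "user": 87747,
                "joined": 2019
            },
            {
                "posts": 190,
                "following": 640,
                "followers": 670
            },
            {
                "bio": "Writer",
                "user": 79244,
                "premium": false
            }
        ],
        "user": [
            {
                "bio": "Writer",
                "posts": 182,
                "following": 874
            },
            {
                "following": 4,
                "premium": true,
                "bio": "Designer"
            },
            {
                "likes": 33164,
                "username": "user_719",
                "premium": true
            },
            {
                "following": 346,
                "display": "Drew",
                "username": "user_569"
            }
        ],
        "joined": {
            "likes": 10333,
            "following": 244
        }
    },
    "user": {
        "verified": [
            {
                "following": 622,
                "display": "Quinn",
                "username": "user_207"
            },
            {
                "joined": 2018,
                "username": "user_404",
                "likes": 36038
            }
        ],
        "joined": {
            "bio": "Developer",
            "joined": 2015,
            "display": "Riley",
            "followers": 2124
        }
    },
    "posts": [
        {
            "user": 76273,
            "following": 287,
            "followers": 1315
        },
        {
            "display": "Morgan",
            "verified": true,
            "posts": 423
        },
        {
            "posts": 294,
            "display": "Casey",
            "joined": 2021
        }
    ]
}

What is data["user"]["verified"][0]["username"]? "user_207"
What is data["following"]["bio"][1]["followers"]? 670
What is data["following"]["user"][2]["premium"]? True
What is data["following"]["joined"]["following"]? 244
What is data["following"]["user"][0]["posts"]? 182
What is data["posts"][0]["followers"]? 1315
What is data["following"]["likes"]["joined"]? 2024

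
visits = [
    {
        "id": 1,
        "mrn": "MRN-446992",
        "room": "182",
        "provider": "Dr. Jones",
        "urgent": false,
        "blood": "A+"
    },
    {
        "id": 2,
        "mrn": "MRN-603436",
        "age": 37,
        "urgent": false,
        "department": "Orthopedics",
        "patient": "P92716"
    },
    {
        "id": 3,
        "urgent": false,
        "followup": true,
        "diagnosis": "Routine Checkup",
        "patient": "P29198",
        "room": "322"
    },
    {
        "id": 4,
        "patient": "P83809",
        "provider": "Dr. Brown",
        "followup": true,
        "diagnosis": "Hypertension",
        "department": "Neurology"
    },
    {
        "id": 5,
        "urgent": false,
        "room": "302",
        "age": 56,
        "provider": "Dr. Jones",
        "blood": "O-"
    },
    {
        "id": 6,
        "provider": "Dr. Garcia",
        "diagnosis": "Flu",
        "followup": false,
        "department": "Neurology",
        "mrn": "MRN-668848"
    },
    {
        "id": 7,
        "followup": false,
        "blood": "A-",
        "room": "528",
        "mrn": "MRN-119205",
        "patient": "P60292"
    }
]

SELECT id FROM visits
[1, 2, 3, 4, 5, 6, 7]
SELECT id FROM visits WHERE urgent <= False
[1, 2, 3, 5]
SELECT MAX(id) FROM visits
7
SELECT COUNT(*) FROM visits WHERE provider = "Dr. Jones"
2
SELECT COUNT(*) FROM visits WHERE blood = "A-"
1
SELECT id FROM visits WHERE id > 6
[7]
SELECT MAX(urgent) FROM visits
False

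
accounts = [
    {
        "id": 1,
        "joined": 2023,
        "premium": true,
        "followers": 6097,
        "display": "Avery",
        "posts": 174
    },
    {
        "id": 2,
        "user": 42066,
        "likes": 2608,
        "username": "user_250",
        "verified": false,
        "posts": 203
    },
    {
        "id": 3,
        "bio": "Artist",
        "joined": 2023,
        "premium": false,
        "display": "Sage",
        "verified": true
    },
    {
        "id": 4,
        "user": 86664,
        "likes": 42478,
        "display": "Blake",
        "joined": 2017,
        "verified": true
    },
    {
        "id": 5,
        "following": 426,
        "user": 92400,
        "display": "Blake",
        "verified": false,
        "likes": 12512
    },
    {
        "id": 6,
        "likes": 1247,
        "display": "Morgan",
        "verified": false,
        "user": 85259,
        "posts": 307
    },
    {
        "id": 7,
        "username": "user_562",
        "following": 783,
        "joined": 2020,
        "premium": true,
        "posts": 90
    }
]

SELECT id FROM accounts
[1, 2, 3, 4, 5, 6, 7]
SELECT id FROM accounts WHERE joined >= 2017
[1, 3, 4, 7]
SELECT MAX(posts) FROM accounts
307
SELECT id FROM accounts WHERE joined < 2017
[]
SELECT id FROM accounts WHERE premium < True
[3]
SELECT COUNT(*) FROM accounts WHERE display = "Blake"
2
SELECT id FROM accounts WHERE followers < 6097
[]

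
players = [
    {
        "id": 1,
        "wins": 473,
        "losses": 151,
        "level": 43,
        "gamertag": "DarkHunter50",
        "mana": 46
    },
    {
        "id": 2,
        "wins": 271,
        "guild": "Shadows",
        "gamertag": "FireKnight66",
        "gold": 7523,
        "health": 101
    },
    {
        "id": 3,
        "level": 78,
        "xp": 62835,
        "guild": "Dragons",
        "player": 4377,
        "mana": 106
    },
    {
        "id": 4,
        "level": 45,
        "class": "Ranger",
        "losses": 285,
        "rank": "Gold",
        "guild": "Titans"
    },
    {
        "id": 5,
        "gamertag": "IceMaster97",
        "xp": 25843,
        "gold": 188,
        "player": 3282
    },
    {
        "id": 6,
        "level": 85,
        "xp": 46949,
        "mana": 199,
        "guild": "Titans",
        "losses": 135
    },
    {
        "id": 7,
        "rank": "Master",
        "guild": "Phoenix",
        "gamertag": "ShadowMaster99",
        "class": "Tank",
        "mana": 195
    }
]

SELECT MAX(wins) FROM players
473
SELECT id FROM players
[1, 2, 3, 4, 5, 6, 7]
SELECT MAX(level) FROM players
85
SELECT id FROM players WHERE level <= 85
[1, 3, 4, 6]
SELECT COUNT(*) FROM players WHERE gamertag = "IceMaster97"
1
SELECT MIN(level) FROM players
43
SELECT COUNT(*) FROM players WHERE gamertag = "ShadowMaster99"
1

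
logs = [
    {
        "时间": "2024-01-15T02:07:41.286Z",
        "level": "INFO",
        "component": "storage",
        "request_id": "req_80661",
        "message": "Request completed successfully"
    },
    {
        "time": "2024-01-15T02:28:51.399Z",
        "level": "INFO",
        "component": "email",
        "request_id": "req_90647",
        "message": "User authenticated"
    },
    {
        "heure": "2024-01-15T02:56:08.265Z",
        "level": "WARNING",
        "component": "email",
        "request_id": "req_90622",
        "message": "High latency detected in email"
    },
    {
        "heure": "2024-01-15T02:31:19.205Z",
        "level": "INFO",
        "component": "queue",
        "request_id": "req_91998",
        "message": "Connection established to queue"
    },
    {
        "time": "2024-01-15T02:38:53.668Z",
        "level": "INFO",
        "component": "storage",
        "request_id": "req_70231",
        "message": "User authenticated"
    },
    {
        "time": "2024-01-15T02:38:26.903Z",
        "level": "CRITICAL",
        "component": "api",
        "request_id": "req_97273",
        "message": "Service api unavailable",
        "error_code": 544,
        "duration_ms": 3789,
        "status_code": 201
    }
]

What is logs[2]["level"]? "WARNING"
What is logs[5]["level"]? "CRITICAL"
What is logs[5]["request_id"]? "req_97273"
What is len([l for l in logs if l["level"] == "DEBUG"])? 0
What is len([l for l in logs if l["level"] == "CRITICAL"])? 1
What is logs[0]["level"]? "INFO"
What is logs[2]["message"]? "High latency detected in email"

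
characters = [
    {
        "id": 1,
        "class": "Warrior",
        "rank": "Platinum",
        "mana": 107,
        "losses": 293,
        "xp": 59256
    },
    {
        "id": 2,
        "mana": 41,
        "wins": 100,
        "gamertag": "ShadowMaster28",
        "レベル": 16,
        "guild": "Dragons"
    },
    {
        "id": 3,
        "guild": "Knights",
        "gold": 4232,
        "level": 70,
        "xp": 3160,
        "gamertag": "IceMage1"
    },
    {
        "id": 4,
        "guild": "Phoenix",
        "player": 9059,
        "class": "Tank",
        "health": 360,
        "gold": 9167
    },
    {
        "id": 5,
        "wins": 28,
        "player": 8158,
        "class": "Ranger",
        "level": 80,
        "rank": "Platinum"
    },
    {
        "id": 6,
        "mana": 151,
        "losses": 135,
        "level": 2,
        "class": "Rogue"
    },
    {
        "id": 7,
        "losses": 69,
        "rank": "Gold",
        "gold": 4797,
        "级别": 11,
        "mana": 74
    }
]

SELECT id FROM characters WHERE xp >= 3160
[1, 3]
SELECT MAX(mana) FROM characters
151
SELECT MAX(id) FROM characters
7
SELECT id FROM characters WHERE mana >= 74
[1, 6, 7]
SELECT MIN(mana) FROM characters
41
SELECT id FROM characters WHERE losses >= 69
[1, 6, 7]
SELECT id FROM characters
[1, 2, 3, 4, 5, 6, 7]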